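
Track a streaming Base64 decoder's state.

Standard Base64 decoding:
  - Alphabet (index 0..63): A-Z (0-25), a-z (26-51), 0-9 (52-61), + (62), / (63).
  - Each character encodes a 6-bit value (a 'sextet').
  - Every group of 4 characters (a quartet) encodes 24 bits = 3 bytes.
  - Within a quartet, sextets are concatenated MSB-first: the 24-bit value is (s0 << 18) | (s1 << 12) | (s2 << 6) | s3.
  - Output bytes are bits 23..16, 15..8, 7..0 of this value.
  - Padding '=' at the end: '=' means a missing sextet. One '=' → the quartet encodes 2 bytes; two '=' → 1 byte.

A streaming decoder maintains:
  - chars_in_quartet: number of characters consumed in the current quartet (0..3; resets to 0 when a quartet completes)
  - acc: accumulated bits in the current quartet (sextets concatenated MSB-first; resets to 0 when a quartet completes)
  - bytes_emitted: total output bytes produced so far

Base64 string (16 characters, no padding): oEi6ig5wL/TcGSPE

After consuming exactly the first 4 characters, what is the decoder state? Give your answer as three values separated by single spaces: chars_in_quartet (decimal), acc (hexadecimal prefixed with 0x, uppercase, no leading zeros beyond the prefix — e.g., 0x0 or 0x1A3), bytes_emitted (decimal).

After char 0 ('o'=40): chars_in_quartet=1 acc=0x28 bytes_emitted=0
After char 1 ('E'=4): chars_in_quartet=2 acc=0xA04 bytes_emitted=0
After char 2 ('i'=34): chars_in_quartet=3 acc=0x28122 bytes_emitted=0
After char 3 ('6'=58): chars_in_quartet=4 acc=0xA048BA -> emit A0 48 BA, reset; bytes_emitted=3

Answer: 0 0x0 3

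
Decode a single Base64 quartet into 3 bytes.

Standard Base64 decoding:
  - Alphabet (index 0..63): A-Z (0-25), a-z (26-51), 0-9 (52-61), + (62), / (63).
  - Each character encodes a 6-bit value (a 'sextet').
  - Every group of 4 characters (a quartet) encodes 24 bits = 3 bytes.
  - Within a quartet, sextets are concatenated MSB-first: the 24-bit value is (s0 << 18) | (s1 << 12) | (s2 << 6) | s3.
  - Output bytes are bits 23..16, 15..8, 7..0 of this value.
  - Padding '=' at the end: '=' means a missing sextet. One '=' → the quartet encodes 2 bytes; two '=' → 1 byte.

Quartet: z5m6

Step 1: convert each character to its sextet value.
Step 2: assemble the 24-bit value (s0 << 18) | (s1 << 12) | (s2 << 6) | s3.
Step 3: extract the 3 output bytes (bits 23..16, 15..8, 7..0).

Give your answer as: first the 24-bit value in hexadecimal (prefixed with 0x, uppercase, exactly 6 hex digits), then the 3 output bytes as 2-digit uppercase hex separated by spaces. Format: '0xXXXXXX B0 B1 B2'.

Answer: 0xCF99BA CF 99 BA

Derivation:
Sextets: z=51, 5=57, m=38, 6=58
24-bit: (51<<18) | (57<<12) | (38<<6) | 58
      = 0xCC0000 | 0x039000 | 0x000980 | 0x00003A
      = 0xCF99BA
Bytes: (v>>16)&0xFF=CF, (v>>8)&0xFF=99, v&0xFF=BA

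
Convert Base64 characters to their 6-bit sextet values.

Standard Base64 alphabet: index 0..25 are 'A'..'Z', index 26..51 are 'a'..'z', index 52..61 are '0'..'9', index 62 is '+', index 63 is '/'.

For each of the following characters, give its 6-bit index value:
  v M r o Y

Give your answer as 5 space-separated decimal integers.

'v': a..z range, 26 + ord('v') − ord('a') = 47
'M': A..Z range, ord('M') − ord('A') = 12
'r': a..z range, 26 + ord('r') − ord('a') = 43
'o': a..z range, 26 + ord('o') − ord('a') = 40
'Y': A..Z range, ord('Y') − ord('A') = 24

Answer: 47 12 43 40 24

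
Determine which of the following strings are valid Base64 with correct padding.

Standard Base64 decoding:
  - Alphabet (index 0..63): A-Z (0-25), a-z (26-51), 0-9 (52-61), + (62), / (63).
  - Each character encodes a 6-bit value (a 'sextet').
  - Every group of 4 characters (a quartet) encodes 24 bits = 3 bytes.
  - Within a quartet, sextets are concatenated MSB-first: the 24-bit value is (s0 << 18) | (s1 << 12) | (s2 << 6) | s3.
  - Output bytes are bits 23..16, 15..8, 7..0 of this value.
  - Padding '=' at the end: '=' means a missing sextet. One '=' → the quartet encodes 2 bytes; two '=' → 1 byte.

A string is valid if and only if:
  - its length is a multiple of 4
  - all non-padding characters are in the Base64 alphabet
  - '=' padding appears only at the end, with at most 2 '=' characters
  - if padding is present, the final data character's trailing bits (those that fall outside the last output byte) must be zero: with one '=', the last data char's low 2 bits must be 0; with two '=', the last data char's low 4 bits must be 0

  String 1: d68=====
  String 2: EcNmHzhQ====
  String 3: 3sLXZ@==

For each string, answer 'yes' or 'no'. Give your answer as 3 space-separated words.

String 1: 'd68=====' → invalid (5 pad chars (max 2))
String 2: 'EcNmHzhQ====' → invalid (4 pad chars (max 2))
String 3: '3sLXZ@==' → invalid (bad char(s): ['@'])

Answer: no no no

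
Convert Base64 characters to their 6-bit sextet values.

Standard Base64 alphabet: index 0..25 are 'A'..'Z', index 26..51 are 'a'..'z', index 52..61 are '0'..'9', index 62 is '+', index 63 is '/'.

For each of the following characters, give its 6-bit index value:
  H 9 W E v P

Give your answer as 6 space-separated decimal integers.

'H': A..Z range, ord('H') − ord('A') = 7
'9': 0..9 range, 52 + ord('9') − ord('0') = 61
'W': A..Z range, ord('W') − ord('A') = 22
'E': A..Z range, ord('E') − ord('A') = 4
'v': a..z range, 26 + ord('v') − ord('a') = 47
'P': A..Z range, ord('P') − ord('A') = 15

Answer: 7 61 22 4 47 15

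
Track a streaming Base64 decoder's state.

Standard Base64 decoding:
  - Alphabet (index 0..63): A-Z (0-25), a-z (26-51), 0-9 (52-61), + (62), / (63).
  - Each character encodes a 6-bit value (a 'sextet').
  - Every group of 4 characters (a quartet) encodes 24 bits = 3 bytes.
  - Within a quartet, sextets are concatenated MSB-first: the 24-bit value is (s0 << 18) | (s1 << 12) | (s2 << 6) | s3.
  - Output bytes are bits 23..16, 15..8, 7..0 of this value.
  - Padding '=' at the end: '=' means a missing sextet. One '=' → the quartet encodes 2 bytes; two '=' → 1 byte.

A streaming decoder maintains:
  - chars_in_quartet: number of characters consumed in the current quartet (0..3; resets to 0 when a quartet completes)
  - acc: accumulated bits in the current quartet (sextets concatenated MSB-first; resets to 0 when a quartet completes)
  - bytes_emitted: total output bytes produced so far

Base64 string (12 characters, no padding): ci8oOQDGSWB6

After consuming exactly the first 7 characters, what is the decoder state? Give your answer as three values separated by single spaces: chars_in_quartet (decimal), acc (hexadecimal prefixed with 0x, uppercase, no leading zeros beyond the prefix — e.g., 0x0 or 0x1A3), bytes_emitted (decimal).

Answer: 3 0xE403 3

Derivation:
After char 0 ('c'=28): chars_in_quartet=1 acc=0x1C bytes_emitted=0
After char 1 ('i'=34): chars_in_quartet=2 acc=0x722 bytes_emitted=0
After char 2 ('8'=60): chars_in_quartet=3 acc=0x1C8BC bytes_emitted=0
After char 3 ('o'=40): chars_in_quartet=4 acc=0x722F28 -> emit 72 2F 28, reset; bytes_emitted=3
After char 4 ('O'=14): chars_in_quartet=1 acc=0xE bytes_emitted=3
After char 5 ('Q'=16): chars_in_quartet=2 acc=0x390 bytes_emitted=3
After char 6 ('D'=3): chars_in_quartet=3 acc=0xE403 bytes_emitted=3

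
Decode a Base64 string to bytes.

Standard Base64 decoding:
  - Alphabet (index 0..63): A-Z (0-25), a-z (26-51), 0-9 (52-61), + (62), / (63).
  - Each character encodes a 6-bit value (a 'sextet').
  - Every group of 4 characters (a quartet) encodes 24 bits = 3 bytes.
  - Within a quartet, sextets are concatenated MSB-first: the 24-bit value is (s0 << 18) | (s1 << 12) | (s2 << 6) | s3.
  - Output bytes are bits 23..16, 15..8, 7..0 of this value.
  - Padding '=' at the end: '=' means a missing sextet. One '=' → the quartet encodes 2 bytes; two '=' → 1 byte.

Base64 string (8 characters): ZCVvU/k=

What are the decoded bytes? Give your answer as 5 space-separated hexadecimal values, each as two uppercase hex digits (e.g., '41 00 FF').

After char 0 ('Z'=25): chars_in_quartet=1 acc=0x19 bytes_emitted=0
After char 1 ('C'=2): chars_in_quartet=2 acc=0x642 bytes_emitted=0
After char 2 ('V'=21): chars_in_quartet=3 acc=0x19095 bytes_emitted=0
After char 3 ('v'=47): chars_in_quartet=4 acc=0x64256F -> emit 64 25 6F, reset; bytes_emitted=3
After char 4 ('U'=20): chars_in_quartet=1 acc=0x14 bytes_emitted=3
After char 5 ('/'=63): chars_in_quartet=2 acc=0x53F bytes_emitted=3
After char 6 ('k'=36): chars_in_quartet=3 acc=0x14FE4 bytes_emitted=3
Padding '=': partial quartet acc=0x14FE4 -> emit 53 F9; bytes_emitted=5

Answer: 64 25 6F 53 F9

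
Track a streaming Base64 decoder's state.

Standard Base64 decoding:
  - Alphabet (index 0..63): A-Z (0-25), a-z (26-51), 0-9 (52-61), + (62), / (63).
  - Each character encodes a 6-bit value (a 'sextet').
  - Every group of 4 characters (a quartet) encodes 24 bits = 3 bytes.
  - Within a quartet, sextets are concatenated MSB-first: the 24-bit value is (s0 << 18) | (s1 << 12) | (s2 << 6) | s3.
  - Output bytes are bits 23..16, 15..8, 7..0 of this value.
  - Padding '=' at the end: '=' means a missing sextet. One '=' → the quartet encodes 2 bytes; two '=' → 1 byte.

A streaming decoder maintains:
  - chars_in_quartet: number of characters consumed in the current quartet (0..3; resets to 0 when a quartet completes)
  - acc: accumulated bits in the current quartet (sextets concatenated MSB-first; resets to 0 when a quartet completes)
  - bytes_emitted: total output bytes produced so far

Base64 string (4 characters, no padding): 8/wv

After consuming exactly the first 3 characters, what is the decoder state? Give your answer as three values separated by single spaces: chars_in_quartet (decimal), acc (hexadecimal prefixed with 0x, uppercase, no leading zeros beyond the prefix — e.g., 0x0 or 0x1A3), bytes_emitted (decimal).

Answer: 3 0x3CFF0 0

Derivation:
After char 0 ('8'=60): chars_in_quartet=1 acc=0x3C bytes_emitted=0
After char 1 ('/'=63): chars_in_quartet=2 acc=0xF3F bytes_emitted=0
After char 2 ('w'=48): chars_in_quartet=3 acc=0x3CFF0 bytes_emitted=0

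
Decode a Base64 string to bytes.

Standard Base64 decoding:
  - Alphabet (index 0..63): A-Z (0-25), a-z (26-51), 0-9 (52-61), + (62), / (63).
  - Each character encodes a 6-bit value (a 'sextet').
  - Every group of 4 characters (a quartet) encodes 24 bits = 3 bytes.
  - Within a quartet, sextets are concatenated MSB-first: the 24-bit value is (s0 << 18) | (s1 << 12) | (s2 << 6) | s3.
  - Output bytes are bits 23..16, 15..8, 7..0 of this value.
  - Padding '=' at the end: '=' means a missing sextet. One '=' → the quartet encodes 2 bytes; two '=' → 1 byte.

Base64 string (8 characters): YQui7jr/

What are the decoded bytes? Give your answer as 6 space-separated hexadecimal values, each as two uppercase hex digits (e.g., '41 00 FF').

Answer: 61 0B A2 EE 3A FF

Derivation:
After char 0 ('Y'=24): chars_in_quartet=1 acc=0x18 bytes_emitted=0
After char 1 ('Q'=16): chars_in_quartet=2 acc=0x610 bytes_emitted=0
After char 2 ('u'=46): chars_in_quartet=3 acc=0x1842E bytes_emitted=0
After char 3 ('i'=34): chars_in_quartet=4 acc=0x610BA2 -> emit 61 0B A2, reset; bytes_emitted=3
After char 4 ('7'=59): chars_in_quartet=1 acc=0x3B bytes_emitted=3
After char 5 ('j'=35): chars_in_quartet=2 acc=0xEE3 bytes_emitted=3
After char 6 ('r'=43): chars_in_quartet=3 acc=0x3B8EB bytes_emitted=3
After char 7 ('/'=63): chars_in_quartet=4 acc=0xEE3AFF -> emit EE 3A FF, reset; bytes_emitted=6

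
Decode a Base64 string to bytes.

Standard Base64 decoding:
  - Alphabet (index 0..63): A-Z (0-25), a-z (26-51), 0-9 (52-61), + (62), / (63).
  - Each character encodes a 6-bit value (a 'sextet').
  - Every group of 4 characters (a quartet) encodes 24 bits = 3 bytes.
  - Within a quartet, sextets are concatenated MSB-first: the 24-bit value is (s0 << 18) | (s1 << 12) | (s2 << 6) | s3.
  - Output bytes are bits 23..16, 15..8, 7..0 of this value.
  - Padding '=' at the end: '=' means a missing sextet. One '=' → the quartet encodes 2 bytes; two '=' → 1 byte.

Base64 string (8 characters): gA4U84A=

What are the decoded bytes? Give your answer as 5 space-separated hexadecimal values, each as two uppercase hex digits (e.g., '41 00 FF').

After char 0 ('g'=32): chars_in_quartet=1 acc=0x20 bytes_emitted=0
After char 1 ('A'=0): chars_in_quartet=2 acc=0x800 bytes_emitted=0
After char 2 ('4'=56): chars_in_quartet=3 acc=0x20038 bytes_emitted=0
After char 3 ('U'=20): chars_in_quartet=4 acc=0x800E14 -> emit 80 0E 14, reset; bytes_emitted=3
After char 4 ('8'=60): chars_in_quartet=1 acc=0x3C bytes_emitted=3
After char 5 ('4'=56): chars_in_quartet=2 acc=0xF38 bytes_emitted=3
After char 6 ('A'=0): chars_in_quartet=3 acc=0x3CE00 bytes_emitted=3
Padding '=': partial quartet acc=0x3CE00 -> emit F3 80; bytes_emitted=5

Answer: 80 0E 14 F3 80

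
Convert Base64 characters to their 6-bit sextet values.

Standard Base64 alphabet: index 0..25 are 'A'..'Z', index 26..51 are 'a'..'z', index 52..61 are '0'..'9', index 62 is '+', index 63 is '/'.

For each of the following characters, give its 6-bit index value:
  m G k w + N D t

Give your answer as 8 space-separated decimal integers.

'm': a..z range, 26 + ord('m') − ord('a') = 38
'G': A..Z range, ord('G') − ord('A') = 6
'k': a..z range, 26 + ord('k') − ord('a') = 36
'w': a..z range, 26 + ord('w') − ord('a') = 48
'+': index 62
'N': A..Z range, ord('N') − ord('A') = 13
'D': A..Z range, ord('D') − ord('A') = 3
't': a..z range, 26 + ord('t') − ord('a') = 45

Answer: 38 6 36 48 62 13 3 45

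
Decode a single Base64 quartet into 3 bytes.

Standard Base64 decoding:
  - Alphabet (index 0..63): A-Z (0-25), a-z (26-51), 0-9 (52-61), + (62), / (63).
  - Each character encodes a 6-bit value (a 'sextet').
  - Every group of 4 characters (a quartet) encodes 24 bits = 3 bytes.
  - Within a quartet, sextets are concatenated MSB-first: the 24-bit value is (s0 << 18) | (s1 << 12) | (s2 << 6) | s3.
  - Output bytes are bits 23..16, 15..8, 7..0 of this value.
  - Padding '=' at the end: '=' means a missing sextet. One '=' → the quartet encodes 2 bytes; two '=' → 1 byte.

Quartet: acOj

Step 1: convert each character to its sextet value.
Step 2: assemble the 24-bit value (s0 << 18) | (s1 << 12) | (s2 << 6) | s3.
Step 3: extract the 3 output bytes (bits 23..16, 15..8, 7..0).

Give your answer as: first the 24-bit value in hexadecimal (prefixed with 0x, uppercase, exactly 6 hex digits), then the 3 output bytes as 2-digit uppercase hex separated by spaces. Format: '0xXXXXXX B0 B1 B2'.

Answer: 0x69C3A3 69 C3 A3

Derivation:
Sextets: a=26, c=28, O=14, j=35
24-bit: (26<<18) | (28<<12) | (14<<6) | 35
      = 0x680000 | 0x01C000 | 0x000380 | 0x000023
      = 0x69C3A3
Bytes: (v>>16)&0xFF=69, (v>>8)&0xFF=C3, v&0xFF=A3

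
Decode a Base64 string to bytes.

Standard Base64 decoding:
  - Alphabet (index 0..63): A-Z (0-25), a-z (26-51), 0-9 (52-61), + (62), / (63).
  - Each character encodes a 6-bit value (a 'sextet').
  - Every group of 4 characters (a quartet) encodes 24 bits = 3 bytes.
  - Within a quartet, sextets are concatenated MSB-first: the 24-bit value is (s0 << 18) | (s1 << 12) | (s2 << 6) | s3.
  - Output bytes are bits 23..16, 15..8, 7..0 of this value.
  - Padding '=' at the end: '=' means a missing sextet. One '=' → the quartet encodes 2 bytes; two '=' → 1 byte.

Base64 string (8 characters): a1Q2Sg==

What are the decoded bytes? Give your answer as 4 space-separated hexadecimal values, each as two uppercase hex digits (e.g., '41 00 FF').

After char 0 ('a'=26): chars_in_quartet=1 acc=0x1A bytes_emitted=0
After char 1 ('1'=53): chars_in_quartet=2 acc=0x6B5 bytes_emitted=0
After char 2 ('Q'=16): chars_in_quartet=3 acc=0x1AD50 bytes_emitted=0
After char 3 ('2'=54): chars_in_quartet=4 acc=0x6B5436 -> emit 6B 54 36, reset; bytes_emitted=3
After char 4 ('S'=18): chars_in_quartet=1 acc=0x12 bytes_emitted=3
After char 5 ('g'=32): chars_in_quartet=2 acc=0x4A0 bytes_emitted=3
Padding '==': partial quartet acc=0x4A0 -> emit 4A; bytes_emitted=4

Answer: 6B 54 36 4A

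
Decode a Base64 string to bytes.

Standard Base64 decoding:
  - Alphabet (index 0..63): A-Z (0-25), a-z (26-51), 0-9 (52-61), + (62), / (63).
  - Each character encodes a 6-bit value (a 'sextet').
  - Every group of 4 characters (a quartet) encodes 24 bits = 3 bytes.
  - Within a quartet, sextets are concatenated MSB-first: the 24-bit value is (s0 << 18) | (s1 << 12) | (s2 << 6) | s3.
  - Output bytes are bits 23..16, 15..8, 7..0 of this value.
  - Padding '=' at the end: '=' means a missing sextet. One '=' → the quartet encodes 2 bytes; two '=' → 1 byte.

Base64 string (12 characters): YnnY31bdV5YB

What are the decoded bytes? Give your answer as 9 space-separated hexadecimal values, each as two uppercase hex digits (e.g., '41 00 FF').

After char 0 ('Y'=24): chars_in_quartet=1 acc=0x18 bytes_emitted=0
After char 1 ('n'=39): chars_in_quartet=2 acc=0x627 bytes_emitted=0
After char 2 ('n'=39): chars_in_quartet=3 acc=0x189E7 bytes_emitted=0
After char 3 ('Y'=24): chars_in_quartet=4 acc=0x6279D8 -> emit 62 79 D8, reset; bytes_emitted=3
After char 4 ('3'=55): chars_in_quartet=1 acc=0x37 bytes_emitted=3
After char 5 ('1'=53): chars_in_quartet=2 acc=0xDF5 bytes_emitted=3
After char 6 ('b'=27): chars_in_quartet=3 acc=0x37D5B bytes_emitted=3
After char 7 ('d'=29): chars_in_quartet=4 acc=0xDF56DD -> emit DF 56 DD, reset; bytes_emitted=6
After char 8 ('V'=21): chars_in_quartet=1 acc=0x15 bytes_emitted=6
After char 9 ('5'=57): chars_in_quartet=2 acc=0x579 bytes_emitted=6
After char 10 ('Y'=24): chars_in_quartet=3 acc=0x15E58 bytes_emitted=6
After char 11 ('B'=1): chars_in_quartet=4 acc=0x579601 -> emit 57 96 01, reset; bytes_emitted=9

Answer: 62 79 D8 DF 56 DD 57 96 01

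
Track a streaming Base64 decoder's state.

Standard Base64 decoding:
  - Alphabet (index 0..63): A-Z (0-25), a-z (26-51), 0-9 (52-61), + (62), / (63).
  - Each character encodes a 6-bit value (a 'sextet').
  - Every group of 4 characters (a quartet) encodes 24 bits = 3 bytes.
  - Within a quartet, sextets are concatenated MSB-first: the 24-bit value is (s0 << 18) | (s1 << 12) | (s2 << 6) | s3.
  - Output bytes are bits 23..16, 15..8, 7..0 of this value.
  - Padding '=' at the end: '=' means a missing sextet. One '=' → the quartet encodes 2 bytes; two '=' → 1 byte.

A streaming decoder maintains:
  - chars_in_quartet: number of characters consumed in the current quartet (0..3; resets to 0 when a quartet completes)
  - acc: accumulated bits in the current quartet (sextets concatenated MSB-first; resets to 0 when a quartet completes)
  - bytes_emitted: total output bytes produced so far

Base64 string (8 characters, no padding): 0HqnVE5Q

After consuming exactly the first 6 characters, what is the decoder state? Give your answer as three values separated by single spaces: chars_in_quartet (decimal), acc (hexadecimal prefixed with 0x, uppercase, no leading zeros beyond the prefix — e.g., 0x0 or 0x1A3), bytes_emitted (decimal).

Answer: 2 0x544 3

Derivation:
After char 0 ('0'=52): chars_in_quartet=1 acc=0x34 bytes_emitted=0
After char 1 ('H'=7): chars_in_quartet=2 acc=0xD07 bytes_emitted=0
After char 2 ('q'=42): chars_in_quartet=3 acc=0x341EA bytes_emitted=0
After char 3 ('n'=39): chars_in_quartet=4 acc=0xD07AA7 -> emit D0 7A A7, reset; bytes_emitted=3
After char 4 ('V'=21): chars_in_quartet=1 acc=0x15 bytes_emitted=3
After char 5 ('E'=4): chars_in_quartet=2 acc=0x544 bytes_emitted=3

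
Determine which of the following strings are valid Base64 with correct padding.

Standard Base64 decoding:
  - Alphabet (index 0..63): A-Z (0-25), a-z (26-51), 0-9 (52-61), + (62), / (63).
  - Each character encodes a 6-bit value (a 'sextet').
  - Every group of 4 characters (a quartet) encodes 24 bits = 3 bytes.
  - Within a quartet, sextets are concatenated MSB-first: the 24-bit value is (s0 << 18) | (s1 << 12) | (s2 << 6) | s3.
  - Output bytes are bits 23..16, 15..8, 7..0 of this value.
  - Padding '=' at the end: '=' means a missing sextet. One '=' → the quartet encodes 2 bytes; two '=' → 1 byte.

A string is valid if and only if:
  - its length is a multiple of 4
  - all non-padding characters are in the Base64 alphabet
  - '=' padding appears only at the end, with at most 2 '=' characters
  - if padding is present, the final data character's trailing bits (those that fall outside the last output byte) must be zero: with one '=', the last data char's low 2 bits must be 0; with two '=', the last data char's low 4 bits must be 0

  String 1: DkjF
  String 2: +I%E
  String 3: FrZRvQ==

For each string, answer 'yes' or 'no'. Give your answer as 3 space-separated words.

String 1: 'DkjF' → valid
String 2: '+I%E' → invalid (bad char(s): ['%'])
String 3: 'FrZRvQ==' → valid

Answer: yes no yes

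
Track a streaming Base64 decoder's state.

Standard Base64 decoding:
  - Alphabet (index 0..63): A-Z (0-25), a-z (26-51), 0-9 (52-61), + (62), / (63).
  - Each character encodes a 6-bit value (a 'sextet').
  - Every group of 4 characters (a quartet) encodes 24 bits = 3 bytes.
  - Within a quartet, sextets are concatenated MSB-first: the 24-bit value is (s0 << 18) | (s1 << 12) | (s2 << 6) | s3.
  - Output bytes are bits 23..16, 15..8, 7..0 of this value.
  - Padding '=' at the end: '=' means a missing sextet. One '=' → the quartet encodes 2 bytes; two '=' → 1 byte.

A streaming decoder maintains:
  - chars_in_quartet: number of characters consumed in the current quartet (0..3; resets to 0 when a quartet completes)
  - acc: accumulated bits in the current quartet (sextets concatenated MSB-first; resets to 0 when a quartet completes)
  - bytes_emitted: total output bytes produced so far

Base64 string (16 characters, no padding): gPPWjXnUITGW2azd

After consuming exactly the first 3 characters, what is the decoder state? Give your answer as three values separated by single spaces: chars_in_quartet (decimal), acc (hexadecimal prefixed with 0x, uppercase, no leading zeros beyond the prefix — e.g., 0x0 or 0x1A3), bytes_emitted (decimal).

Answer: 3 0x203CF 0

Derivation:
After char 0 ('g'=32): chars_in_quartet=1 acc=0x20 bytes_emitted=0
After char 1 ('P'=15): chars_in_quartet=2 acc=0x80F bytes_emitted=0
After char 2 ('P'=15): chars_in_quartet=3 acc=0x203CF bytes_emitted=0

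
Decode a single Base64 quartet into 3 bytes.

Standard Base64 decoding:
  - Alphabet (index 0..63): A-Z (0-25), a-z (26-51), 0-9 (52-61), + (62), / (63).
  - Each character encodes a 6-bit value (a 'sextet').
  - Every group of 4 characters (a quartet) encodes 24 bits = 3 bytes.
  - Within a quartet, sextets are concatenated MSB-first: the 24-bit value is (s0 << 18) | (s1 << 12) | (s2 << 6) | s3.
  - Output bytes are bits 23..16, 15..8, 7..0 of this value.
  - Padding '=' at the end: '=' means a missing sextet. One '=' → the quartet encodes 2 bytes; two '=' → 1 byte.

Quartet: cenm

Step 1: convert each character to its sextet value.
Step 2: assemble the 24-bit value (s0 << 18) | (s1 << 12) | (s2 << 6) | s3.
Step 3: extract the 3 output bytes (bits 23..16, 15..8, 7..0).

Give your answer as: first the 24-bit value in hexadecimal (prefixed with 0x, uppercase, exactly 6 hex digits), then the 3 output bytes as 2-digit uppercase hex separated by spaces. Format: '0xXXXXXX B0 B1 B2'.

Answer: 0x71E9E6 71 E9 E6

Derivation:
Sextets: c=28, e=30, n=39, m=38
24-bit: (28<<18) | (30<<12) | (39<<6) | 38
      = 0x700000 | 0x01E000 | 0x0009C0 | 0x000026
      = 0x71E9E6
Bytes: (v>>16)&0xFF=71, (v>>8)&0xFF=E9, v&0xFF=E6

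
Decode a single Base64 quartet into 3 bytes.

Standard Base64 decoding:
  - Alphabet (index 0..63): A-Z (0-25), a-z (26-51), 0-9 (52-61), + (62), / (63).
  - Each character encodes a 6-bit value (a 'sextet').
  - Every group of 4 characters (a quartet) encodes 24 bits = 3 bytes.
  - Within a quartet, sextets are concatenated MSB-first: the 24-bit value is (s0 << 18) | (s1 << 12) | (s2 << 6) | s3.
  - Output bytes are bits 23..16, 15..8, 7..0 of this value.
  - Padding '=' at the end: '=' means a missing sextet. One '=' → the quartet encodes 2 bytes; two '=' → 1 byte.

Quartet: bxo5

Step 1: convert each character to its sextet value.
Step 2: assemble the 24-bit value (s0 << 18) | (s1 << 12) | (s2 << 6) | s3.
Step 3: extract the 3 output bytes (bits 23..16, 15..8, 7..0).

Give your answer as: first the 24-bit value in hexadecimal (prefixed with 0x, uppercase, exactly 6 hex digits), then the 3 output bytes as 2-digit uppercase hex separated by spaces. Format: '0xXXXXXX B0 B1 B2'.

Sextets: b=27, x=49, o=40, 5=57
24-bit: (27<<18) | (49<<12) | (40<<6) | 57
      = 0x6C0000 | 0x031000 | 0x000A00 | 0x000039
      = 0x6F1A39
Bytes: (v>>16)&0xFF=6F, (v>>8)&0xFF=1A, v&0xFF=39

Answer: 0x6F1A39 6F 1A 39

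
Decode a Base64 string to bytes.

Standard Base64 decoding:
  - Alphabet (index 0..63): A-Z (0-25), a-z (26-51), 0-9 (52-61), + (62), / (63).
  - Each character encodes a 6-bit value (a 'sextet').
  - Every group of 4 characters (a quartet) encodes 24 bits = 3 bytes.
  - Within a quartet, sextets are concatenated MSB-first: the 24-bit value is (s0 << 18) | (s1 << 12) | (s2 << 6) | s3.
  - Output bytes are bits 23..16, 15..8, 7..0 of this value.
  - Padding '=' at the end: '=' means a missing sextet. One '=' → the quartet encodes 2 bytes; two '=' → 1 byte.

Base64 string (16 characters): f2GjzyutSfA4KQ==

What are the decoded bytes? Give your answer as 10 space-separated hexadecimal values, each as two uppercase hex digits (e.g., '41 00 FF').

Answer: 7F 61 A3 CF 2B AD 49 F0 38 29

Derivation:
After char 0 ('f'=31): chars_in_quartet=1 acc=0x1F bytes_emitted=0
After char 1 ('2'=54): chars_in_quartet=2 acc=0x7F6 bytes_emitted=0
After char 2 ('G'=6): chars_in_quartet=3 acc=0x1FD86 bytes_emitted=0
After char 3 ('j'=35): chars_in_quartet=4 acc=0x7F61A3 -> emit 7F 61 A3, reset; bytes_emitted=3
After char 4 ('z'=51): chars_in_quartet=1 acc=0x33 bytes_emitted=3
After char 5 ('y'=50): chars_in_quartet=2 acc=0xCF2 bytes_emitted=3
After char 6 ('u'=46): chars_in_quartet=3 acc=0x33CAE bytes_emitted=3
After char 7 ('t'=45): chars_in_quartet=4 acc=0xCF2BAD -> emit CF 2B AD, reset; bytes_emitted=6
After char 8 ('S'=18): chars_in_quartet=1 acc=0x12 bytes_emitted=6
After char 9 ('f'=31): chars_in_quartet=2 acc=0x49F bytes_emitted=6
After char 10 ('A'=0): chars_in_quartet=3 acc=0x127C0 bytes_emitted=6
After char 11 ('4'=56): chars_in_quartet=4 acc=0x49F038 -> emit 49 F0 38, reset; bytes_emitted=9
After char 12 ('K'=10): chars_in_quartet=1 acc=0xA bytes_emitted=9
After char 13 ('Q'=16): chars_in_quartet=2 acc=0x290 bytes_emitted=9
Padding '==': partial quartet acc=0x290 -> emit 29; bytes_emitted=10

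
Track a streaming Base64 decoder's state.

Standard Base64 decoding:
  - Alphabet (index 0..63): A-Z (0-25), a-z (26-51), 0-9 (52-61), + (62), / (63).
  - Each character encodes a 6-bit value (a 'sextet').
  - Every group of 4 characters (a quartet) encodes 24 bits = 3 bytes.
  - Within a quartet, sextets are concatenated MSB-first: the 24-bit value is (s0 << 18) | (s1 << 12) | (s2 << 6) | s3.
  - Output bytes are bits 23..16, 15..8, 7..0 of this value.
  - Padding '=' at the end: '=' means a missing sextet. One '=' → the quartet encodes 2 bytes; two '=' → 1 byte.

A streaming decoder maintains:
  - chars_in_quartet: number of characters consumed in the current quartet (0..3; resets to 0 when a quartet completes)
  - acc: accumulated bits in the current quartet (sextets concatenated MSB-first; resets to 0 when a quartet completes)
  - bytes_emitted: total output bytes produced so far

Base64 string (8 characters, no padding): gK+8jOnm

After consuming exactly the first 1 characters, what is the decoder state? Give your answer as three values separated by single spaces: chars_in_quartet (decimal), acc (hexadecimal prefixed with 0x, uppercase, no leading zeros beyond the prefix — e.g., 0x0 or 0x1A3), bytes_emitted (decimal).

After char 0 ('g'=32): chars_in_quartet=1 acc=0x20 bytes_emitted=0

Answer: 1 0x20 0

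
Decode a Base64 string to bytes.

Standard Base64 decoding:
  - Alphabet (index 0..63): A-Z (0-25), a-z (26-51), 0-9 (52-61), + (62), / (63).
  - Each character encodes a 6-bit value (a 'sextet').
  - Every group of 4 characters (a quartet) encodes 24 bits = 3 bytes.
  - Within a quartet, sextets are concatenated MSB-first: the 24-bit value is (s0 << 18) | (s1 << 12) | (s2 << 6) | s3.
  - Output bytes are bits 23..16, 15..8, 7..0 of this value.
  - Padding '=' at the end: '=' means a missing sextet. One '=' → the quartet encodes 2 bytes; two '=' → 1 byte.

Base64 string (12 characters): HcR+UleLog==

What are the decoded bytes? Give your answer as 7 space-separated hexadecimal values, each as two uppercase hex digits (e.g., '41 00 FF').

After char 0 ('H'=7): chars_in_quartet=1 acc=0x7 bytes_emitted=0
After char 1 ('c'=28): chars_in_quartet=2 acc=0x1DC bytes_emitted=0
After char 2 ('R'=17): chars_in_quartet=3 acc=0x7711 bytes_emitted=0
After char 3 ('+'=62): chars_in_quartet=4 acc=0x1DC47E -> emit 1D C4 7E, reset; bytes_emitted=3
After char 4 ('U'=20): chars_in_quartet=1 acc=0x14 bytes_emitted=3
After char 5 ('l'=37): chars_in_quartet=2 acc=0x525 bytes_emitted=3
After char 6 ('e'=30): chars_in_quartet=3 acc=0x1495E bytes_emitted=3
After char 7 ('L'=11): chars_in_quartet=4 acc=0x52578B -> emit 52 57 8B, reset; bytes_emitted=6
After char 8 ('o'=40): chars_in_quartet=1 acc=0x28 bytes_emitted=6
After char 9 ('g'=32): chars_in_quartet=2 acc=0xA20 bytes_emitted=6
Padding '==': partial quartet acc=0xA20 -> emit A2; bytes_emitted=7

Answer: 1D C4 7E 52 57 8B A2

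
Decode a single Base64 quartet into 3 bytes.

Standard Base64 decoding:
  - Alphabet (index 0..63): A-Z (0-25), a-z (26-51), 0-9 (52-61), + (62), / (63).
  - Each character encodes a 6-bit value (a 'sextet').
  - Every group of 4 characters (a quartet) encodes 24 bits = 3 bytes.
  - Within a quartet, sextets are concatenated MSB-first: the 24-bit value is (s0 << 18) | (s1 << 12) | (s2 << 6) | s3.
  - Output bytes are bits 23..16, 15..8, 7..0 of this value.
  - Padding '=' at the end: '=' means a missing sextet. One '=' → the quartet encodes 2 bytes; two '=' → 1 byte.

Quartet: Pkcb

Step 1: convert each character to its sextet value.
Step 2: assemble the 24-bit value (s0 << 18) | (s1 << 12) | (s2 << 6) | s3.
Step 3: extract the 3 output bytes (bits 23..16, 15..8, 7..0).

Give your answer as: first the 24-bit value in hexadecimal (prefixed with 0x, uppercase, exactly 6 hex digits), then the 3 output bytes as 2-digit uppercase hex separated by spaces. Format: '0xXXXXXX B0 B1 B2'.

Answer: 0x3E471B 3E 47 1B

Derivation:
Sextets: P=15, k=36, c=28, b=27
24-bit: (15<<18) | (36<<12) | (28<<6) | 27
      = 0x3C0000 | 0x024000 | 0x000700 | 0x00001B
      = 0x3E471B
Bytes: (v>>16)&0xFF=3E, (v>>8)&0xFF=47, v&0xFF=1B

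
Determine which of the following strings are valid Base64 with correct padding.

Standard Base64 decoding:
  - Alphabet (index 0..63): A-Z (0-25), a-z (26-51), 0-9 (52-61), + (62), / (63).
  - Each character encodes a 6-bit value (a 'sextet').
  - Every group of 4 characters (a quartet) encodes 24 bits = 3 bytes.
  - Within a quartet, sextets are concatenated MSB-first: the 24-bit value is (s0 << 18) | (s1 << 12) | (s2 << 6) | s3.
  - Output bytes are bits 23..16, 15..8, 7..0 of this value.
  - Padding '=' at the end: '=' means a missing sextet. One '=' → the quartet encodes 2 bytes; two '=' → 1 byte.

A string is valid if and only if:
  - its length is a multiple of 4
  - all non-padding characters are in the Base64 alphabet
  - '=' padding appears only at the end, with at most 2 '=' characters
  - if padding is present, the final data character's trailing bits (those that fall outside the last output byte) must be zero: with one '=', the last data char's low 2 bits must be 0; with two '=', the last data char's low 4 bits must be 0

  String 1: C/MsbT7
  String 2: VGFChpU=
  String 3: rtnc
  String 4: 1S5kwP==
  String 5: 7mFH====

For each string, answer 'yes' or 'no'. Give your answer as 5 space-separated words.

Answer: no yes yes no no

Derivation:
String 1: 'C/MsbT7' → invalid (len=7 not mult of 4)
String 2: 'VGFChpU=' → valid
String 3: 'rtnc' → valid
String 4: '1S5kwP==' → invalid (bad trailing bits)
String 5: '7mFH====' → invalid (4 pad chars (max 2))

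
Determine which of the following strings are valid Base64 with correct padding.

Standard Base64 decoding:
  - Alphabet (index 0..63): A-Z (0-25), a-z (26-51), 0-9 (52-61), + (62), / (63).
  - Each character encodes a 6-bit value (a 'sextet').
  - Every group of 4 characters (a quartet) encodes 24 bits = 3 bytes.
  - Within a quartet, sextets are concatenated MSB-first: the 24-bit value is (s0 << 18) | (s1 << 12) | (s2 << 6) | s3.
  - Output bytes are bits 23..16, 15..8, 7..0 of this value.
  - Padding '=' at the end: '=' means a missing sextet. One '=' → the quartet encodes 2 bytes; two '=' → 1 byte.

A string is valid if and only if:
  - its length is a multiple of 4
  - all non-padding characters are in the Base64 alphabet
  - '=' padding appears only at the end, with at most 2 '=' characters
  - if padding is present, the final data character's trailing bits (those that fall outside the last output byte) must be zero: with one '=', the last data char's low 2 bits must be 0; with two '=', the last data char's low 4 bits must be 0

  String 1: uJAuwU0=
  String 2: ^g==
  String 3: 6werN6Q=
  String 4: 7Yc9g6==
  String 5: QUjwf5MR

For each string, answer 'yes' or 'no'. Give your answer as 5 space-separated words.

Answer: yes no yes no yes

Derivation:
String 1: 'uJAuwU0=' → valid
String 2: '^g==' → invalid (bad char(s): ['^'])
String 3: '6werN6Q=' → valid
String 4: '7Yc9g6==' → invalid (bad trailing bits)
String 5: 'QUjwf5MR' → valid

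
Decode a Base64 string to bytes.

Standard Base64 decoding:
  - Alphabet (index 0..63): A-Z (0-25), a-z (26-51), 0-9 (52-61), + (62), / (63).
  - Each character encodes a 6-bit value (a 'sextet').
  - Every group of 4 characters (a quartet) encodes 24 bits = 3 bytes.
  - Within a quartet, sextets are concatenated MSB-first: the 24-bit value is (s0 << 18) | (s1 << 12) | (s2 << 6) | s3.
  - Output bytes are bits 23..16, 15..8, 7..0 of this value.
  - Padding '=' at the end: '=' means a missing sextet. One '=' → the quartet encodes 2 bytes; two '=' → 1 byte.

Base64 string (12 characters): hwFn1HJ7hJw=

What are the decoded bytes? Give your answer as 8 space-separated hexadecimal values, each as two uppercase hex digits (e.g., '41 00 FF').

Answer: 87 01 67 D4 72 7B 84 9C

Derivation:
After char 0 ('h'=33): chars_in_quartet=1 acc=0x21 bytes_emitted=0
After char 1 ('w'=48): chars_in_quartet=2 acc=0x870 bytes_emitted=0
After char 2 ('F'=5): chars_in_quartet=3 acc=0x21C05 bytes_emitted=0
After char 3 ('n'=39): chars_in_quartet=4 acc=0x870167 -> emit 87 01 67, reset; bytes_emitted=3
After char 4 ('1'=53): chars_in_quartet=1 acc=0x35 bytes_emitted=3
After char 5 ('H'=7): chars_in_quartet=2 acc=0xD47 bytes_emitted=3
After char 6 ('J'=9): chars_in_quartet=3 acc=0x351C9 bytes_emitted=3
After char 7 ('7'=59): chars_in_quartet=4 acc=0xD4727B -> emit D4 72 7B, reset; bytes_emitted=6
After char 8 ('h'=33): chars_in_quartet=1 acc=0x21 bytes_emitted=6
After char 9 ('J'=9): chars_in_quartet=2 acc=0x849 bytes_emitted=6
After char 10 ('w'=48): chars_in_quartet=3 acc=0x21270 bytes_emitted=6
Padding '=': partial quartet acc=0x21270 -> emit 84 9C; bytes_emitted=8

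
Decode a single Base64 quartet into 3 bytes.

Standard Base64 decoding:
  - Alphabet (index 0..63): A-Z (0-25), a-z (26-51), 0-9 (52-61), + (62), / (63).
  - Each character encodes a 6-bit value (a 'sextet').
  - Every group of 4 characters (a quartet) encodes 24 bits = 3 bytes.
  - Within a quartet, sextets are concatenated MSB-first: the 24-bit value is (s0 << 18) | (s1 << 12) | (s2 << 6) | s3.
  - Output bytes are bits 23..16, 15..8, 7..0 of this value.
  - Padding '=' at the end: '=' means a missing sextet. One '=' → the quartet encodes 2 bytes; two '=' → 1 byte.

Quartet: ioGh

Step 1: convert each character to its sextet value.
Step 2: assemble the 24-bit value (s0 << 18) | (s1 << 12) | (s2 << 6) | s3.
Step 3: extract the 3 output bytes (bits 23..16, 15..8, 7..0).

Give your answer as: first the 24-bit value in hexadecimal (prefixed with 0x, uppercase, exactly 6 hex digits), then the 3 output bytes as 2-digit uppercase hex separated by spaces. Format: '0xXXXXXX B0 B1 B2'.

Answer: 0x8A81A1 8A 81 A1

Derivation:
Sextets: i=34, o=40, G=6, h=33
24-bit: (34<<18) | (40<<12) | (6<<6) | 33
      = 0x880000 | 0x028000 | 0x000180 | 0x000021
      = 0x8A81A1
Bytes: (v>>16)&0xFF=8A, (v>>8)&0xFF=81, v&0xFF=A1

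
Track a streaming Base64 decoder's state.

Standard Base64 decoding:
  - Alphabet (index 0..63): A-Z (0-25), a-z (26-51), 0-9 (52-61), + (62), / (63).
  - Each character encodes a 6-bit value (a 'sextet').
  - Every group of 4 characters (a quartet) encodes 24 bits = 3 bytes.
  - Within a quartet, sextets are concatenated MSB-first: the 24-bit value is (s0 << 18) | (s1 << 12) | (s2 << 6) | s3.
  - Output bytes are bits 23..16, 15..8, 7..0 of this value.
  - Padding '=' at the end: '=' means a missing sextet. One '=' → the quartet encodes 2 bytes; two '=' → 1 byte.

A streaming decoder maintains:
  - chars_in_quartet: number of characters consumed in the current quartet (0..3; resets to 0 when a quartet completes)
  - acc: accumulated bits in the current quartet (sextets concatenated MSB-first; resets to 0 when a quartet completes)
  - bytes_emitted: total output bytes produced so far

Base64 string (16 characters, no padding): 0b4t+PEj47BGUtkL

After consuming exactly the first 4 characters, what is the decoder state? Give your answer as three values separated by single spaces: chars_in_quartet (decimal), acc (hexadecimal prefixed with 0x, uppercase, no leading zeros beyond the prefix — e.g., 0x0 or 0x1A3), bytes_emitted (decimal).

After char 0 ('0'=52): chars_in_quartet=1 acc=0x34 bytes_emitted=0
After char 1 ('b'=27): chars_in_quartet=2 acc=0xD1B bytes_emitted=0
After char 2 ('4'=56): chars_in_quartet=3 acc=0x346F8 bytes_emitted=0
After char 3 ('t'=45): chars_in_quartet=4 acc=0xD1BE2D -> emit D1 BE 2D, reset; bytes_emitted=3

Answer: 0 0x0 3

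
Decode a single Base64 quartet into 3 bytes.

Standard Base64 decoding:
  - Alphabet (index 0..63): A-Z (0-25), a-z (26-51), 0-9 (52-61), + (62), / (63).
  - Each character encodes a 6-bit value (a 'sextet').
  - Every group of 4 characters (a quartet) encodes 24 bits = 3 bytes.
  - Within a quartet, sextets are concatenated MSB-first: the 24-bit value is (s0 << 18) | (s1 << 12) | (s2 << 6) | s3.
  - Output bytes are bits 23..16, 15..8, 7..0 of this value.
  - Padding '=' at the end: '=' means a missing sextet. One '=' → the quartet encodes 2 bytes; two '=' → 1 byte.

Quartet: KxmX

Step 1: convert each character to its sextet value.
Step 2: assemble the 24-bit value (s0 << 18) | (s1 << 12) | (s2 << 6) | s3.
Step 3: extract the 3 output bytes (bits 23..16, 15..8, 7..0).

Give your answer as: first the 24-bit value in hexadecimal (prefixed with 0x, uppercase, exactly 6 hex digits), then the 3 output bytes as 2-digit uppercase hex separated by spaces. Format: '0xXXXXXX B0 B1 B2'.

Answer: 0x2B1997 2B 19 97

Derivation:
Sextets: K=10, x=49, m=38, X=23
24-bit: (10<<18) | (49<<12) | (38<<6) | 23
      = 0x280000 | 0x031000 | 0x000980 | 0x000017
      = 0x2B1997
Bytes: (v>>16)&0xFF=2B, (v>>8)&0xFF=19, v&0xFF=97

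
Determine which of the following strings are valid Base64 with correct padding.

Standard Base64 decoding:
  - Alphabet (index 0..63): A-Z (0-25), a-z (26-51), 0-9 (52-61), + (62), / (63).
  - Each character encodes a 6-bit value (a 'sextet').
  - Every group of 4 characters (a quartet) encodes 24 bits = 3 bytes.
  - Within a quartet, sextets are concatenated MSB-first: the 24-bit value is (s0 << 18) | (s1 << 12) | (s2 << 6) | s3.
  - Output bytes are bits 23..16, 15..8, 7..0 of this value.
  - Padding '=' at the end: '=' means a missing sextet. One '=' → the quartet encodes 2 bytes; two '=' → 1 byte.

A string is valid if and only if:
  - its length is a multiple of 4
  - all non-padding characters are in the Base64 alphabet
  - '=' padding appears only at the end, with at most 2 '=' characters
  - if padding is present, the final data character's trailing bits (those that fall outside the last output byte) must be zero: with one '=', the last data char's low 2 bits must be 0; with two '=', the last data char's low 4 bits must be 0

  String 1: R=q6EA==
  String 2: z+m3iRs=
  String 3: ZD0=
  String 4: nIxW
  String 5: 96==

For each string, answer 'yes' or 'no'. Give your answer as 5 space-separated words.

Answer: no yes yes yes no

Derivation:
String 1: 'R=q6EA==' → invalid (bad char(s): ['=']; '=' in middle)
String 2: 'z+m3iRs=' → valid
String 3: 'ZD0=' → valid
String 4: 'nIxW' → valid
String 5: '96==' → invalid (bad trailing bits)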